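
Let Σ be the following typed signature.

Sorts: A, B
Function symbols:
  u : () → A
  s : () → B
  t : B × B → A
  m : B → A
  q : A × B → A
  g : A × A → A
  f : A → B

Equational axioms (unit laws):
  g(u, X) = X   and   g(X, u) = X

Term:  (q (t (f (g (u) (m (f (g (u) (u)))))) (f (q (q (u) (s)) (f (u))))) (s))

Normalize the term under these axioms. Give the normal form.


normal form = (q (t (f (m (f (u)))) (f (q (q (u) (s)) (f (u))))) (s))

1. (q (t (f (g (u) (m (f (g (u) (u)))))) (f (q (q (u) (s)) (f (u))))) (s))  →  (q (t (f (m (f (g (u) (u))))) (f (q (q (u) (s)) (f (u))))) (s))
2. (q (t (f (m (f (g (u) (u))))) (f (q (q (u) (s)) (f (u))))) (s))  →  (q (t (f (m (f (u)))) (f (q (q (u) (s)) (f (u))))) (s))


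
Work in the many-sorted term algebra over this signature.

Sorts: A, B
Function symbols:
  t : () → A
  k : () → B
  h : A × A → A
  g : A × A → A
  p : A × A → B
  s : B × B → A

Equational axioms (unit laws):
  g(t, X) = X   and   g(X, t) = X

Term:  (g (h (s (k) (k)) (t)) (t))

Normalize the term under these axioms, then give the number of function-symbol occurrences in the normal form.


size = 5

1. (g (h (s (k) (k)) (t)) (t))  →  (h (s (k) (k)) (t))
normal form: (h (s (k) (k)) (t))


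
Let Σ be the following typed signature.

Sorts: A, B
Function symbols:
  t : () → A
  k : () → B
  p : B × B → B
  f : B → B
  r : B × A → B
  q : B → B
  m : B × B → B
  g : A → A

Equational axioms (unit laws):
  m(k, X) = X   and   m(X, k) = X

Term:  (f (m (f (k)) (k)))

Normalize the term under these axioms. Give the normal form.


normal form = (f (f (k)))

1. (f (m (f (k)) (k)))  →  (f (f (k)))


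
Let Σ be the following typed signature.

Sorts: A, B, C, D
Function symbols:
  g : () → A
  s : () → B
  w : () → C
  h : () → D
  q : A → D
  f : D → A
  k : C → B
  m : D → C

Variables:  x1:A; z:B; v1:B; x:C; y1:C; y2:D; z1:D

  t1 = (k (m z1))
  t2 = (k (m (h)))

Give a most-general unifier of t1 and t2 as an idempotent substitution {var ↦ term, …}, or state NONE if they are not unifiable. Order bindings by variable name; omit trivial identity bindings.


{z1 ↦ (h)}


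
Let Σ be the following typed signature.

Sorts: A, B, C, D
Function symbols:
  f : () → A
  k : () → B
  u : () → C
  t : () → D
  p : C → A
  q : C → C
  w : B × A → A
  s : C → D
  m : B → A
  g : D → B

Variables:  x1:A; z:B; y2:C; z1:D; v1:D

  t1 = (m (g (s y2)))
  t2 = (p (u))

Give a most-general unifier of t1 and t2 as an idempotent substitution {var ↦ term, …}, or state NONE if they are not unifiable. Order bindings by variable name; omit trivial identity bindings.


NONE (not unifiable)

head clash or occurs-check failure — not unifiable


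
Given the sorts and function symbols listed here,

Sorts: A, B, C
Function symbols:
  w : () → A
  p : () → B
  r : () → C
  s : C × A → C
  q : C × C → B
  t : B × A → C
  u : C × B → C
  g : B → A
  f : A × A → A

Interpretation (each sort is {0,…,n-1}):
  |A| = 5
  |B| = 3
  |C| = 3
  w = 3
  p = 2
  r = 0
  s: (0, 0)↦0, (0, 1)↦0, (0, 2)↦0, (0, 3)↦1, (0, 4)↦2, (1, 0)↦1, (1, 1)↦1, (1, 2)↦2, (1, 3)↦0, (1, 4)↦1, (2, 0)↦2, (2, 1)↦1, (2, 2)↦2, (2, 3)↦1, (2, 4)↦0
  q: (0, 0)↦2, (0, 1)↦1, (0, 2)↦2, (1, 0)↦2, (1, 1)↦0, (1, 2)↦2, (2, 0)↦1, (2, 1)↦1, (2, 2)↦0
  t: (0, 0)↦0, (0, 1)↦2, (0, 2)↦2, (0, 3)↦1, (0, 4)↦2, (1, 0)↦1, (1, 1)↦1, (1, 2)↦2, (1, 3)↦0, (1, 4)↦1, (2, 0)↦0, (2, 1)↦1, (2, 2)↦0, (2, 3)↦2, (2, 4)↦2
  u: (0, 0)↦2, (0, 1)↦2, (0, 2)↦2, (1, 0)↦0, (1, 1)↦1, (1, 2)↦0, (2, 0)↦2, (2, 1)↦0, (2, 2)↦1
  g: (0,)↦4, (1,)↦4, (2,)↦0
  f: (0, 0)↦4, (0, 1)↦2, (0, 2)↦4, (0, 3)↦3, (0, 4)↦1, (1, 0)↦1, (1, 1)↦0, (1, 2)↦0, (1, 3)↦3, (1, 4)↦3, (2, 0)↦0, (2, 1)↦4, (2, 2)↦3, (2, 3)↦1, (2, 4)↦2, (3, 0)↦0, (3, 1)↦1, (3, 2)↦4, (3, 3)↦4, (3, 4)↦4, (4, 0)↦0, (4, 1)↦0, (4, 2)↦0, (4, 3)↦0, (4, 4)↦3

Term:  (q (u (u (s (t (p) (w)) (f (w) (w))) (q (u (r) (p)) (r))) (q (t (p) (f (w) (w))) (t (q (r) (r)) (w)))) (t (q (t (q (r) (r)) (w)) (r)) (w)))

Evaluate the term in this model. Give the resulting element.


  p = 2
  w = 3
  (t (p) (w)) = t(2, 3) = 2
  w = 3
  w = 3
  (f (w) (w)) = f(3, 3) = 4
  (s (t (p) (w)) (f (w) (w))) = s(2, 4) = 0
  r = 0
  p = 2
  (u (r) (p)) = u(0, 2) = 2
  r = 0
  (q (u (r) (p)) (r)) = q(2, 0) = 1
  (u (s (t (p) (w)) (f (w) (w))) (q (u (r) (p)) (r))) = u(0, 1) = 2
  p = 2
  w = 3
  w = 3
  (f (w) (w)) = f(3, 3) = 4
  (t (p) (f (w) (w))) = t(2, 4) = 2
  r = 0
  r = 0
  (q (r) (r)) = q(0, 0) = 2
  w = 3
  (t (q (r) (r)) (w)) = t(2, 3) = 2
  (q (t (p) (f (w) (w))) (t (q (r) (r)) (w))) = q(2, 2) = 0
  (u (u (s (t (p) (w)) (f (w) (w))) (q (u (r) (p)) (r))) (q (t (p) (f (w) (w))) (t (q (r) (r)) (w)))) = u(2, 0) = 2
  r = 0
  r = 0
  (q (r) (r)) = q(0, 0) = 2
  w = 3
  (t (q (r) (r)) (w)) = t(2, 3) = 2
  r = 0
  (q (t (q (r) (r)) (w)) (r)) = q(2, 0) = 1
  w = 3
  (t (q (t (q (r) (r)) (w)) (r)) (w)) = t(1, 3) = 0
  (q (u (u (s (t (p) (w)) (f (w) (w))) (q (u (r) (p)) (r))) (q (t (p) (f (w) (w))) (t (q (r) (r)) (w)))) (t (q (t (q (r) (r)) (w)) (r)) (w))) = q(2, 0) = 1

value = 1


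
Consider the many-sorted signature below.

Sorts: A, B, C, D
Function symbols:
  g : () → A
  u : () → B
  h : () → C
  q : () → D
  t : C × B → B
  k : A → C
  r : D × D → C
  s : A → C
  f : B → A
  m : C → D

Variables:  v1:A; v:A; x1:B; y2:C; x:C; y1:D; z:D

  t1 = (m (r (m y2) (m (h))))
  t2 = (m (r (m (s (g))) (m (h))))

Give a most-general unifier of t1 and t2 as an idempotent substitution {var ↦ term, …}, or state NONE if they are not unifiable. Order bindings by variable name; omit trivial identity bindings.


{y2 ↦ (s (g))}


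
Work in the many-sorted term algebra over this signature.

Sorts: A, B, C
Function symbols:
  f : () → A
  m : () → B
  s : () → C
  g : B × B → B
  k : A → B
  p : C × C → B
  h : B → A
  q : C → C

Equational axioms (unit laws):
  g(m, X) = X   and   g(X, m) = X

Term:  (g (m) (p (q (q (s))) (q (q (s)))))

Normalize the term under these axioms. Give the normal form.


normal form = (p (q (q (s))) (q (q (s))))

1. (g (m) (p (q (q (s))) (q (q (s)))))  →  (p (q (q (s))) (q (q (s))))


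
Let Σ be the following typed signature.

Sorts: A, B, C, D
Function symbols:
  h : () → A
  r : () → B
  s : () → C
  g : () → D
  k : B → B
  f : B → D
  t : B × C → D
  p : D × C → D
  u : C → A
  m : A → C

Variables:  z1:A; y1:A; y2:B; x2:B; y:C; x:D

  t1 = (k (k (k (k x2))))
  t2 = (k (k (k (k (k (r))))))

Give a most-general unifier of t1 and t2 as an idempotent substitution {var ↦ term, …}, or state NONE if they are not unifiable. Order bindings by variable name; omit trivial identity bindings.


{x2 ↦ (k (r))}


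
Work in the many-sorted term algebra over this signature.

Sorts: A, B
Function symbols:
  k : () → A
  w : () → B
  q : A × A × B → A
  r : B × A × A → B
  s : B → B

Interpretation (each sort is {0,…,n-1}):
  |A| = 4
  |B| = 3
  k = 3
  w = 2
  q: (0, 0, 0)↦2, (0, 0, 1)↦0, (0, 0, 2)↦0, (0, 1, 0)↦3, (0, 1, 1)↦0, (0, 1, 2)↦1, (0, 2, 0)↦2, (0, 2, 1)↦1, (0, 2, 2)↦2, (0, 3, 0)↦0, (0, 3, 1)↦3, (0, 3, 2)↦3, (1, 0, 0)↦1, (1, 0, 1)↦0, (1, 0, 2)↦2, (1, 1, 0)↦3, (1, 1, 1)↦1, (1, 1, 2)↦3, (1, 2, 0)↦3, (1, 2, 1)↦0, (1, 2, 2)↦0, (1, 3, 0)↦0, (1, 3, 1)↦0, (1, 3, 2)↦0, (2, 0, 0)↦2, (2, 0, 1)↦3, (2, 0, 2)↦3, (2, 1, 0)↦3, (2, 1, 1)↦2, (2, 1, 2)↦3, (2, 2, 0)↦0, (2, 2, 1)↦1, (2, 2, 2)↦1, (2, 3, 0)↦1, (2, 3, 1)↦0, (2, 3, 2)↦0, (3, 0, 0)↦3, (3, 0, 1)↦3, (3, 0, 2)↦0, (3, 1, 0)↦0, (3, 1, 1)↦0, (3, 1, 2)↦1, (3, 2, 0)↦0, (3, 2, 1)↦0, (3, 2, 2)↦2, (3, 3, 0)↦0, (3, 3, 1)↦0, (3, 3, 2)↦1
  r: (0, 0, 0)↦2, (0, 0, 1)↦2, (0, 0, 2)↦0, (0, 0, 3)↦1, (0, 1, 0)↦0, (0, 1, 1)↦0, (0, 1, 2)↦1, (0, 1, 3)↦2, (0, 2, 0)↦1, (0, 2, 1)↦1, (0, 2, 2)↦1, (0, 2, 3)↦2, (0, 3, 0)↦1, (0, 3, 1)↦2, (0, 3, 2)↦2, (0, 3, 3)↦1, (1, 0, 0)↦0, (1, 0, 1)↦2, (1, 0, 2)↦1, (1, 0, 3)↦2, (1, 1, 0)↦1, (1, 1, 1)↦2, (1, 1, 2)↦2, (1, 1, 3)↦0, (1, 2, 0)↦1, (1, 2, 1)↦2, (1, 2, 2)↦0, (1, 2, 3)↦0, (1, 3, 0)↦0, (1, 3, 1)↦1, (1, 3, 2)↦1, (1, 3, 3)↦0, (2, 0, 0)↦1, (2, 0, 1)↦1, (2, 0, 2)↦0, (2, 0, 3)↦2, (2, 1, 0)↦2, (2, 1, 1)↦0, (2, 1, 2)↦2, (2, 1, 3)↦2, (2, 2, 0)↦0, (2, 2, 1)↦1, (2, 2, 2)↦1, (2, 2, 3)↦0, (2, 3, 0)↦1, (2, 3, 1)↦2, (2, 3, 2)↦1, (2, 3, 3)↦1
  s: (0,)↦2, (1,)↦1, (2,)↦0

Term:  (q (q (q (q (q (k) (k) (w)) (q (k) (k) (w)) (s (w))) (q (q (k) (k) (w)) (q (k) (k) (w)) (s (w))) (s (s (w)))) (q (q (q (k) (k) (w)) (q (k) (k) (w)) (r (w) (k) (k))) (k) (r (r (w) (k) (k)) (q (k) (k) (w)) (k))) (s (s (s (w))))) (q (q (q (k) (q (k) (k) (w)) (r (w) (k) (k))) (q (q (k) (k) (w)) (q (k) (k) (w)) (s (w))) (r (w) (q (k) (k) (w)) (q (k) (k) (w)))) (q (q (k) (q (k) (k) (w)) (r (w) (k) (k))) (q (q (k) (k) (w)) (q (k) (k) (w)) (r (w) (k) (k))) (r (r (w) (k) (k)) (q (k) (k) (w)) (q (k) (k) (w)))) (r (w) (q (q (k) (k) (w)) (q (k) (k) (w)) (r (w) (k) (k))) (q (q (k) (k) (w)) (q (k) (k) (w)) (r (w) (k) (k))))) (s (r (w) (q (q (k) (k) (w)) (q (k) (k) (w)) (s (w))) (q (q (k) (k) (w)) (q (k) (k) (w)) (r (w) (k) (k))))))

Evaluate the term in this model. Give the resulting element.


  k = 3
  k = 3
  w = 2
  (q (k) (k) (w)) = q(3, 3, 2) = 1
  k = 3
  k = 3
  w = 2
  (q (k) (k) (w)) = q(3, 3, 2) = 1
  w = 2
  (s (w)) = s(2,) = 0
  (q (q (k) (k) (w)) (q (k) (k) (w)) (s (w))) = q(1, 1, 0) = 3
  k = 3
  k = 3
  w = 2
  (q (k) (k) (w)) = q(3, 3, 2) = 1
  k = 3
  k = 3
  w = 2
  (q (k) (k) (w)) = q(3, 3, 2) = 1
  w = 2
  (s (w)) = s(2,) = 0
  (q (q (k) (k) (w)) (q (k) (k) (w)) (s (w))) = q(1, 1, 0) = 3
  w = 2
  (s (w)) = s(2,) = 0
  (s (s (w))) = s(0,) = 2
  (q (q (q (k) (k) (w)) (q (k) (k) (w)) (s (w))) (q (q (k) (k) (w)) (q (k) (k) (w)) (s (w))) (s (s (w)))) = q(3, 3, 2) = 1
  k = 3
  k = 3
  w = 2
  (q (k) (k) (w)) = q(3, 3, 2) = 1
  k = 3
  k = 3
  w = 2
  (q (k) (k) (w)) = q(3, 3, 2) = 1
  w = 2
  k = 3
  k = 3
  (r (w) (k) (k)) = r(2, 3, 3) = 1
  (q (q (k) (k) (w)) (q (k) (k) (w)) (r (w) (k) (k))) = q(1, 1, 1) = 1
  k = 3
  w = 2
  k = 3
  k = 3
  (r (w) (k) (k)) = r(2, 3, 3) = 1
  k = 3
  k = 3
  w = 2
  (q (k) (k) (w)) = q(3, 3, 2) = 1
  k = 3
  (r (r (w) (k) (k)) (q (k) (k) (w)) (k)) = r(1, 1, 3) = 0
  (q (q (q (k) (k) (w)) (q (k) (k) (w)) (r (w) (k) (k))) (k) (r (r (w) (k) (k)) (q (k) (k) (w)) (k))) = q(1, 3, 0) = 0
  w = 2
  (s (w)) = s(2,) = 0
  (s (s (w))) = s(0,) = 2
  (s (s (s (w)))) = s(2,) = 0
  (q (q (q (q (k) (k) (w)) (q (k) (k) (w)) (s (w))) (q (q (k) (k) (w)) (q (k) (k) (w)) (s (w))) (s (s (w)))) (q (q (q (k) (k) (w)) (q (k) (k) (w)) (r (w) (k) (k))) (k) (r (r (w) (k) (k)) (q (k) (k) (w)) (k))) (s (s (s (w))))) = q(1, 0, 0) = 1
  k = 3
  k = 3
  k = 3
  w = 2
  (q (k) (k) (w)) = q(3, 3, 2) = 1
  w = 2
  k = 3
  k = 3
  (r (w) (k) (k)) = r(2, 3, 3) = 1
  (q (k) (q (k) (k) (w)) (r (w) (k) (k))) = q(3, 1, 1) = 0
  k = 3
  k = 3
  w = 2
  (q (k) (k) (w)) = q(3, 3, 2) = 1
  k = 3
  k = 3
  w = 2
  (q (k) (k) (w)) = q(3, 3, 2) = 1
  w = 2
  (s (w)) = s(2,) = 0
  (q (q (k) (k) (w)) (q (k) (k) (w)) (s (w))) = q(1, 1, 0) = 3
  w = 2
  k = 3
  k = 3
  w = 2
  (q (k) (k) (w)) = q(3, 3, 2) = 1
  k = 3
  k = 3
  w = 2
  (q (k) (k) (w)) = q(3, 3, 2) = 1
  (r (w) (q (k) (k) (w)) (q (k) (k) (w))) = r(2, 1, 1) = 0
  (q (q (k) (q (k) (k) (w)) (r (w) (k) (k))) (q (q (k) (k) (w)) (q (k) (k) (w)) (s (w))) (r (w) (q (k) (k) (w)) (q (k) (k) (w)))) = q(0, 3, 0) = 0
  k = 3
  k = 3
  k = 3
  w = 2
  (q (k) (k) (w)) = q(3, 3, 2) = 1
  w = 2
  k = 3
  k = 3
  (r (w) (k) (k)) = r(2, 3, 3) = 1
  (q (k) (q (k) (k) (w)) (r (w) (k) (k))) = q(3, 1, 1) = 0
  k = 3
  k = 3
  w = 2
  (q (k) (k) (w)) = q(3, 3, 2) = 1
  k = 3
  k = 3
  w = 2
  (q (k) (k) (w)) = q(3, 3, 2) = 1
  w = 2
  k = 3
  k = 3
  (r (w) (k) (k)) = r(2, 3, 3) = 1
  (q (q (k) (k) (w)) (q (k) (k) (w)) (r (w) (k) (k))) = q(1, 1, 1) = 1
  w = 2
  k = 3
  k = 3
  (r (w) (k) (k)) = r(2, 3, 3) = 1
  k = 3
  k = 3
  w = 2
  (q (k) (k) (w)) = q(3, 3, 2) = 1
  k = 3
  k = 3
  w = 2
  (q (k) (k) (w)) = q(3, 3, 2) = 1
  (r (r (w) (k) (k)) (q (k) (k) (w)) (q (k) (k) (w))) = r(1, 1, 1) = 2
  (q (q (k) (q (k) (k) (w)) (r (w) (k) (k))) (q (q (k) (k) (w)) (q (k) (k) (w)) (r (w) (k) (k))) (r (r (w) (k) (k)) (q (k) (k) (w)) (q (k) (k) (w)))) = q(0, 1, 2) = 1
  w = 2
  k = 3
  k = 3
  w = 2
  (q (k) (k) (w)) = q(3, 3, 2) = 1
  k = 3
  k = 3
  w = 2
  (q (k) (k) (w)) = q(3, 3, 2) = 1
  w = 2
  k = 3
  k = 3
  (r (w) (k) (k)) = r(2, 3, 3) = 1
  (q (q (k) (k) (w)) (q (k) (k) (w)) (r (w) (k) (k))) = q(1, 1, 1) = 1
  k = 3
  k = 3
  w = 2
  (q (k) (k) (w)) = q(3, 3, 2) = 1
  k = 3
  k = 3
  w = 2
  (q (k) (k) (w)) = q(3, 3, 2) = 1
  w = 2
  k = 3
  k = 3
  (r (w) (k) (k)) = r(2, 3, 3) = 1
  (q (q (k) (k) (w)) (q (k) (k) (w)) (r (w) (k) (k))) = q(1, 1, 1) = 1
  (r (w) (q (q (k) (k) (w)) (q (k) (k) (w)) (r (w) (k) (k))) (q (q (k) (k) (w)) (q (k) (k) (w)) (r (w) (k) (k)))) = r(2, 1, 1) = 0
  (q (q (q (k) (q (k) (k) (w)) (r (w) (k) (k))) (q (q (k) (k) (w)) (q (k) (k) (w)) (s (w))) (r (w) (q (k) (k) (w)) (q (k) (k) (w)))) (q (q (k) (q (k) (k) (w)) (r (w) (k) (k))) (q (q (k) (k) (w)) (q (k) (k) (w)) (r (w) (k) (k))) (r (r (w) (k) (k)) (q (k) (k) (w)) (q (k) (k) (w)))) (r (w) (q (q (k) (k) (w)) (q (k) (k) (w)) (r (w) (k) (k))) (q (q (k) (k) (w)) (q (k) (k) (w)) (r (w) (k) (k))))) = q(0, 1, 0) = 3
  w = 2
  k = 3
  k = 3
  w = 2
  (q (k) (k) (w)) = q(3, 3, 2) = 1
  k = 3
  k = 3
  w = 2
  (q (k) (k) (w)) = q(3, 3, 2) = 1
  w = 2
  (s (w)) = s(2,) = 0
  (q (q (k) (k) (w)) (q (k) (k) (w)) (s (w))) = q(1, 1, 0) = 3
  k = 3
  k = 3
  w = 2
  (q (k) (k) (w)) = q(3, 3, 2) = 1
  k = 3
  k = 3
  w = 2
  (q (k) (k) (w)) = q(3, 3, 2) = 1
  w = 2
  k = 3
  k = 3
  (r (w) (k) (k)) = r(2, 3, 3) = 1
  (q (q (k) (k) (w)) (q (k) (k) (w)) (r (w) (k) (k))) = q(1, 1, 1) = 1
  (r (w) (q (q (k) (k) (w)) (q (k) (k) (w)) (s (w))) (q (q (k) (k) (w)) (q (k) (k) (w)) (r (w) (k) (k)))) = r(2, 3, 1) = 2
  (s (r (w) (q (q (k) (k) (w)) (q (k) (k) (w)) (s (w))) (q (q (k) (k) (w)) (q (k) (k) (w)) (r (w) (k) (k))))) = s(2,) = 0
  (q (q (q (q (q (k) (k) (w)) (q (k) (k) (w)) (s (w))) (q (q (k) (k) (w)) (q (k) (k) (w)) (s (w))) (s (s (w)))) (q (q (q (k) (k) (w)) (q (k) (k) (w)) (r (w) (k) (k))) (k) (r (r (w) (k) (k)) (q (k) (k) (w)) (k))) (s (s (s (w))))) (q (q (q (k) (q (k) (k) (w)) (r (w) (k) (k))) (q (q (k) (k) (w)) (q (k) (k) (w)) (s (w))) (r (w) (q (k) (k) (w)) (q (k) (k) (w)))) (q (q (k) (q (k) (k) (w)) (r (w) (k) (k))) (q (q (k) (k) (w)) (q (k) (k) (w)) (r (w) (k) (k))) (r (r (w) (k) (k)) (q (k) (k) (w)) (q (k) (k) (w)))) (r (w) (q (q (k) (k) (w)) (q (k) (k) (w)) (r (w) (k) (k))) (q (q (k) (k) (w)) (q (k) (k) (w)) (r (w) (k) (k))))) (s (r (w) (q (q (k) (k) (w)) (q (k) (k) (w)) (s (w))) (q (q (k) (k) (w)) (q (k) (k) (w)) (r (w) (k) (k)))))) = q(1, 3, 0) = 0

value = 0


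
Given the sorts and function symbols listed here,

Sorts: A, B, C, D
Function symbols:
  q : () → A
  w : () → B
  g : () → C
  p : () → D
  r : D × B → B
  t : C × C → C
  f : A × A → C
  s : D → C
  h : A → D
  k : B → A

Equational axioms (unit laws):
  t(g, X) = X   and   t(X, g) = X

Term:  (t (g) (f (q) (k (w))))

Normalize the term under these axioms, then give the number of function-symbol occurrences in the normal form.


size = 4

1. (t (g) (f (q) (k (w))))  →  (f (q) (k (w)))
normal form: (f (q) (k (w)))


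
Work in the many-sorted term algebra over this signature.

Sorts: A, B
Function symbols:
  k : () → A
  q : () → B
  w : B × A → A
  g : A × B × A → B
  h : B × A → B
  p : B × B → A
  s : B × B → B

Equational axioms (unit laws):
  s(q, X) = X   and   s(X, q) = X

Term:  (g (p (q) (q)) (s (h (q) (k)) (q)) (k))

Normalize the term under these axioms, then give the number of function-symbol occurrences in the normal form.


size = 8

1. (g (p (q) (q)) (s (h (q) (k)) (q)) (k))  →  (g (p (q) (q)) (h (q) (k)) (k))
normal form: (g (p (q) (q)) (h (q) (k)) (k))


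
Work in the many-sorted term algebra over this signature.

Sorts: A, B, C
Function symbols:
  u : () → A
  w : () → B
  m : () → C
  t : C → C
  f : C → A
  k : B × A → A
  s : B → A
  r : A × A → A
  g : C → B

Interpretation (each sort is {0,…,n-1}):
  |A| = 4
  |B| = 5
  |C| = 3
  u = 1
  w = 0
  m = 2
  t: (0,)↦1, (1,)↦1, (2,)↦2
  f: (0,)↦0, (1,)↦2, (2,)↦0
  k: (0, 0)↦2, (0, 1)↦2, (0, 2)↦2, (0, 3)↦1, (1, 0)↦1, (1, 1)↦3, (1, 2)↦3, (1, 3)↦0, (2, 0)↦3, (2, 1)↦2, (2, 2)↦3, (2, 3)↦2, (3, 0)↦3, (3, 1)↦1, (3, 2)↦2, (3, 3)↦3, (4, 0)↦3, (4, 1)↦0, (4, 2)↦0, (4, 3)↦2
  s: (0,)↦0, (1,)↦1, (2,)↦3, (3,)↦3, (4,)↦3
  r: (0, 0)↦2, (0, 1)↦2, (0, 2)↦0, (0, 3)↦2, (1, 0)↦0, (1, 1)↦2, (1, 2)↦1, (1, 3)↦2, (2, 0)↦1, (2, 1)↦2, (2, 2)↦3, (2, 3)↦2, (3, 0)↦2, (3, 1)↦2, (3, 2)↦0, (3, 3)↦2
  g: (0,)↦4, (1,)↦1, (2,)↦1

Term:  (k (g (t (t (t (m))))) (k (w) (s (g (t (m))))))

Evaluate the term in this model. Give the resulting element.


value = 3

  m = 2
  (t (m)) = t(2,) = 2
  (t (t (m))) = t(2,) = 2
  (t (t (t (m)))) = t(2,) = 2
  (g (t (t (t (m))))) = g(2,) = 1
  w = 0
  m = 2
  (t (m)) = t(2,) = 2
  (g (t (m))) = g(2,) = 1
  (s (g (t (m)))) = s(1,) = 1
  (k (w) (s (g (t (m))))) = k(0, 1) = 2
  (k (g (t (t (t (m))))) (k (w) (s (g (t (m)))))) = k(1, 2) = 3


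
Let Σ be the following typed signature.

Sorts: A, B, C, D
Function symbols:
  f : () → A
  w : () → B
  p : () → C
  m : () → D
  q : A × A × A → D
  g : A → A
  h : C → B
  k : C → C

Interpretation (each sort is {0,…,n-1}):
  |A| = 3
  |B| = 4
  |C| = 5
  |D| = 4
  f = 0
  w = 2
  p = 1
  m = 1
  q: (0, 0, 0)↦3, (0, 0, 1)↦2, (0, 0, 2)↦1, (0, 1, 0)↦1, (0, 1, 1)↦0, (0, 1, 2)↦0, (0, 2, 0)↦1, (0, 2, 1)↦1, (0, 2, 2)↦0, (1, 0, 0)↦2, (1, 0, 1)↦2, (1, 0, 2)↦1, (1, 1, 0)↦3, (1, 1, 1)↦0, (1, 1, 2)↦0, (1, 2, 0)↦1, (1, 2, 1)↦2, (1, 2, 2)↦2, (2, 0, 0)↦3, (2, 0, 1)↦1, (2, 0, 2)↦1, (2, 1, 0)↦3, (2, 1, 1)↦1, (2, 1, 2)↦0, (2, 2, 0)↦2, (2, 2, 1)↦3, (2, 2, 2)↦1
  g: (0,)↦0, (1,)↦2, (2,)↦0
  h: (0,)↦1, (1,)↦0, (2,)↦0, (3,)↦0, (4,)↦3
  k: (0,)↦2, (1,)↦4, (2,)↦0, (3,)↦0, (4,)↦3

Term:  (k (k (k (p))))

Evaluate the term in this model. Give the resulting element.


  p = 1
  (k (p)) = k(1,) = 4
  (k (k (p))) = k(4,) = 3
  (k (k (k (p)))) = k(3,) = 0

value = 0


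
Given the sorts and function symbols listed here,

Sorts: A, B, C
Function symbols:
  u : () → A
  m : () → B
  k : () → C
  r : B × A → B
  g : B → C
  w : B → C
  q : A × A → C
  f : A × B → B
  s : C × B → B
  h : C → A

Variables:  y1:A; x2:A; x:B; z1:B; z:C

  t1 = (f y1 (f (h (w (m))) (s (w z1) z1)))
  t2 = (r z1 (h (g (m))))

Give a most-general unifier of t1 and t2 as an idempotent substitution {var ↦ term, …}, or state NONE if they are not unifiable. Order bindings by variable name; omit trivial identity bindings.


head clash or occurs-check failure — not unifiable

NONE (not unifiable)


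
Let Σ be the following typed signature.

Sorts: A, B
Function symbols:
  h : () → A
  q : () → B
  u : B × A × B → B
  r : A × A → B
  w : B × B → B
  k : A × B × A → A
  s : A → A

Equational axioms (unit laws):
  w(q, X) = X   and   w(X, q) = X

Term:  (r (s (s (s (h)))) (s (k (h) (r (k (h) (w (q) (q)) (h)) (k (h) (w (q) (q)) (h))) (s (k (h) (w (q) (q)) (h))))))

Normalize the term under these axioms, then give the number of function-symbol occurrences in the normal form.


size = 22

1. (r (s (s (s (h)))) (s (k (h) (r (k (h) (w (q) (q)) (h)) (k (h) (w (q) (q)) (h))) (s (k (h) (w (q) (q)) (h))))))  →  (r (s (s (s (h)))) (s (k (h) (r (k (h) (q) (h)) (k (h) (w (q) (q)) (h))) (s (k (h) (w (q) (q)) (h))))))
2. (r (s (s (s (h)))) (s (k (h) (r (k (h) (q) (h)) (k (h) (w (q) (q)) (h))) (s (k (h) (w (q) (q)) (h))))))  →  (r (s (s (s (h)))) (s (k (h) (r (k (h) (q) (h)) (k (h) (q) (h))) (s (k (h) (w (q) (q)) (h))))))
3. (r (s (s (s (h)))) (s (k (h) (r (k (h) (q) (h)) (k (h) (q) (h))) (s (k (h) (w (q) (q)) (h))))))  →  (r (s (s (s (h)))) (s (k (h) (r (k (h) (q) (h)) (k (h) (q) (h))) (s (k (h) (q) (h))))))
normal form: (r (s (s (s (h)))) (s (k (h) (r (k (h) (q) (h)) (k (h) (q) (h))) (s (k (h) (q) (h))))))


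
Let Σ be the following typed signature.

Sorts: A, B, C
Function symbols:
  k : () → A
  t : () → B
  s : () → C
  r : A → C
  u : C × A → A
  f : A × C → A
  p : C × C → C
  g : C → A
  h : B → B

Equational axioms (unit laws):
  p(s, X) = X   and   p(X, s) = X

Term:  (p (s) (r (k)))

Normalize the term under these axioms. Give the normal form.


normal form = (r (k))

1. (p (s) (r (k)))  →  (r (k))


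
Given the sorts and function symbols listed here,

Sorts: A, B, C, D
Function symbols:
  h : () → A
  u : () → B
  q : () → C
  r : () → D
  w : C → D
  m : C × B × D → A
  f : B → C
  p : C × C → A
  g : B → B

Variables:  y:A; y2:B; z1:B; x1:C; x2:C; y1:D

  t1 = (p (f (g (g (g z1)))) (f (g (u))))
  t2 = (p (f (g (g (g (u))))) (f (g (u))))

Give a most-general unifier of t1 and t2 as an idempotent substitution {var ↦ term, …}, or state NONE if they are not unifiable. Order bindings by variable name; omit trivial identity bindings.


{z1 ↦ (u)}


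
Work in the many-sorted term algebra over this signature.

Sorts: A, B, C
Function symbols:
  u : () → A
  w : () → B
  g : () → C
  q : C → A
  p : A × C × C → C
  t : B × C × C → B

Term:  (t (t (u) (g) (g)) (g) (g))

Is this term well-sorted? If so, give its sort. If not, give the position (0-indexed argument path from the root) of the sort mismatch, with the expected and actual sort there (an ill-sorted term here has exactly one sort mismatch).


    (u) : A
    (g) : C
    (g) : C
  (t (u) (g) (g)) : ✗ arg 0 at [0, 0] has sort A, expected B
  (g) : C
  (g) : C

ill-sorted at position [0, 0]: expected B, got A


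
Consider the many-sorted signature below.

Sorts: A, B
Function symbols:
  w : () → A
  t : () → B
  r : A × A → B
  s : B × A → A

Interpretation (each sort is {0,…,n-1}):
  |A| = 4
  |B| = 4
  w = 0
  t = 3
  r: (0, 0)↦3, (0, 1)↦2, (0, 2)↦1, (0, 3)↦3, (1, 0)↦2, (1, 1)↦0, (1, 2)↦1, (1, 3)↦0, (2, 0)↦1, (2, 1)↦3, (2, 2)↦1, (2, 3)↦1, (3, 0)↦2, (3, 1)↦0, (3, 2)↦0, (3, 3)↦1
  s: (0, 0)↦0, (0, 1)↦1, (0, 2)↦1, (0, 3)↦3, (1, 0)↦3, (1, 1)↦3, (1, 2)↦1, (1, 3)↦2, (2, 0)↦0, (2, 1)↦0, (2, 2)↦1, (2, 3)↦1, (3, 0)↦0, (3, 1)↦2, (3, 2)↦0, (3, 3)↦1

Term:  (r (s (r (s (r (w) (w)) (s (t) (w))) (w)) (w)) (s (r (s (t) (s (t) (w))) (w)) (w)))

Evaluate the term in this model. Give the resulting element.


value = 3

  w = 0
  w = 0
  (r (w) (w)) = r(0, 0) = 3
  t = 3
  w = 0
  (s (t) (w)) = s(3, 0) = 0
  (s (r (w) (w)) (s (t) (w))) = s(3, 0) = 0
  w = 0
  (r (s (r (w) (w)) (s (t) (w))) (w)) = r(0, 0) = 3
  w = 0
  (s (r (s (r (w) (w)) (s (t) (w))) (w)) (w)) = s(3, 0) = 0
  t = 3
  t = 3
  w = 0
  (s (t) (w)) = s(3, 0) = 0
  (s (t) (s (t) (w))) = s(3, 0) = 0
  w = 0
  (r (s (t) (s (t) (w))) (w)) = r(0, 0) = 3
  w = 0
  (s (r (s (t) (s (t) (w))) (w)) (w)) = s(3, 0) = 0
  (r (s (r (s (r (w) (w)) (s (t) (w))) (w)) (w)) (s (r (s (t) (s (t) (w))) (w)) (w))) = r(0, 0) = 3


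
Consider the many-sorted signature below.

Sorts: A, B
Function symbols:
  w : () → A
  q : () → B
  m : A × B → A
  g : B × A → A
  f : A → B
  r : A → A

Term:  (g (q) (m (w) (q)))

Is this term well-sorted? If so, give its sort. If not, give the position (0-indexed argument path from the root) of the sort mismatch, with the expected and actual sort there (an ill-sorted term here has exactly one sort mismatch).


well-sorted; sort = A

  (q) : B
    (w) : A
    (q) : B
  (m (w) (q)) : A
(g (q) (m (w) (q))) : A


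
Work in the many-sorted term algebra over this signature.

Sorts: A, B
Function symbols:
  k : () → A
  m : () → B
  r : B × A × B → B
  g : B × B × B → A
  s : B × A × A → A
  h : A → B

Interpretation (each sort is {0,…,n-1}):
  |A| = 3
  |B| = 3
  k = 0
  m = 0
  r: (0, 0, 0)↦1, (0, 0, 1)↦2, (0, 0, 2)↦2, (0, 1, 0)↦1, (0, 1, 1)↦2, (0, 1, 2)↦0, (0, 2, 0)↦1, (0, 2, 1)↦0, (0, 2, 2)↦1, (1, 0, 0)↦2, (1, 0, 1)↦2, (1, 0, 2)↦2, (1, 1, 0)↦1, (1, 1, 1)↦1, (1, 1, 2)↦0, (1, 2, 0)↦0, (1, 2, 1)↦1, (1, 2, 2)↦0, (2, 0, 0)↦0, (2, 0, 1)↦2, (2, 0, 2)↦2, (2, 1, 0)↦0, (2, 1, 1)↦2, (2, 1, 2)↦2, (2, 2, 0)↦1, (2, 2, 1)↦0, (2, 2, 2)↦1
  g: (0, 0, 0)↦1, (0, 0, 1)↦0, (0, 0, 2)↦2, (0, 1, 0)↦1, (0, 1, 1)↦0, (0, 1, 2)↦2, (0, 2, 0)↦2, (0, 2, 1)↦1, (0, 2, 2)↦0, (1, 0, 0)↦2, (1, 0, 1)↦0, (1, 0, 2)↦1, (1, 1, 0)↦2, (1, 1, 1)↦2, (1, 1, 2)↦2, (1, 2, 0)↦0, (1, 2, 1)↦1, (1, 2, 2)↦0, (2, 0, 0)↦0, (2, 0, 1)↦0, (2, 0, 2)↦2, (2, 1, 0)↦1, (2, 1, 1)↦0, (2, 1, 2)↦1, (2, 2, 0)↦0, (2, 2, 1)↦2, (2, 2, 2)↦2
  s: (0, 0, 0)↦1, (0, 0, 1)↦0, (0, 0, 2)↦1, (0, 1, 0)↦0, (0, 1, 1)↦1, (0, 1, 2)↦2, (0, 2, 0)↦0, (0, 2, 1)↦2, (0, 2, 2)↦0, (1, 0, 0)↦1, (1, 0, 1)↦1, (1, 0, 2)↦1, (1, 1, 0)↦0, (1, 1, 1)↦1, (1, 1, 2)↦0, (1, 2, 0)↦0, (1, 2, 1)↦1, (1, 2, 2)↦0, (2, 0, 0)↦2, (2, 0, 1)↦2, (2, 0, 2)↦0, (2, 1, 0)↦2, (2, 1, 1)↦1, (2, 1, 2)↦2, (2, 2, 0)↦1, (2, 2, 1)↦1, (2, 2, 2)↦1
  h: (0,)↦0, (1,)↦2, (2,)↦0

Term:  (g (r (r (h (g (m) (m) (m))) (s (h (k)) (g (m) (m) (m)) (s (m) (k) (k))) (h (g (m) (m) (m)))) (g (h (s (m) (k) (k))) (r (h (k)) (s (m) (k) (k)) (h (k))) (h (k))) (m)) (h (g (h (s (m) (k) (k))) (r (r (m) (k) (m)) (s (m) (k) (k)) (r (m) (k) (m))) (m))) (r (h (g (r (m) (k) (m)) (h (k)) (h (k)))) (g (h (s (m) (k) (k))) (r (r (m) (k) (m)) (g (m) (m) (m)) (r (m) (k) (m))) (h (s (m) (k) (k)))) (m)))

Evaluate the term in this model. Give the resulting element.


value = 1

  m = 0
  m = 0
  m = 0
  (g (m) (m) (m)) = g(0, 0, 0) = 1
  (h (g (m) (m) (m))) = h(1,) = 2
  k = 0
  (h (k)) = h(0,) = 0
  m = 0
  m = 0
  m = 0
  (g (m) (m) (m)) = g(0, 0, 0) = 1
  m = 0
  k = 0
  k = 0
  (s (m) (k) (k)) = s(0, 0, 0) = 1
  (s (h (k)) (g (m) (m) (m)) (s (m) (k) (k))) = s(0, 1, 1) = 1
  m = 0
  m = 0
  m = 0
  (g (m) (m) (m)) = g(0, 0, 0) = 1
  (h (g (m) (m) (m))) = h(1,) = 2
  (r (h (g (m) (m) (m))) (s (h (k)) (g (m) (m) (m)) (s (m) (k) (k))) (h (g (m) (m) (m)))) = r(2, 1, 2) = 2
  m = 0
  k = 0
  k = 0
  (s (m) (k) (k)) = s(0, 0, 0) = 1
  (h (s (m) (k) (k))) = h(1,) = 2
  k = 0
  (h (k)) = h(0,) = 0
  m = 0
  k = 0
  k = 0
  (s (m) (k) (k)) = s(0, 0, 0) = 1
  k = 0
  (h (k)) = h(0,) = 0
  (r (h (k)) (s (m) (k) (k)) (h (k))) = r(0, 1, 0) = 1
  k = 0
  (h (k)) = h(0,) = 0
  (g (h (s (m) (k) (k))) (r (h (k)) (s (m) (k) (k)) (h (k))) (h (k))) = g(2, 1, 0) = 1
  m = 0
  (r (r (h (g (m) (m) (m))) (s (h (k)) (g (m) (m) (m)) (s (m) (k) (k))) (h (g (m) (m) (m)))) (g (h (s (m) (k) (k))) (r (h (k)) (s (m) (k) (k)) (h (k))) (h (k))) (m)) = r(2, 1, 0) = 0
  m = 0
  k = 0
  k = 0
  (s (m) (k) (k)) = s(0, 0, 0) = 1
  (h (s (m) (k) (k))) = h(1,) = 2
  m = 0
  k = 0
  m = 0
  (r (m) (k) (m)) = r(0, 0, 0) = 1
  m = 0
  k = 0
  k = 0
  (s (m) (k) (k)) = s(0, 0, 0) = 1
  m = 0
  k = 0
  m = 0
  (r (m) (k) (m)) = r(0, 0, 0) = 1
  (r (r (m) (k) (m)) (s (m) (k) (k)) (r (m) (k) (m))) = r(1, 1, 1) = 1
  m = 0
  (g (h (s (m) (k) (k))) (r (r (m) (k) (m)) (s (m) (k) (k)) (r (m) (k) (m))) (m)) = g(2, 1, 0) = 1
  (h (g (h (s (m) (k) (k))) (r (r (m) (k) (m)) (s (m) (k) (k)) (r (m) (k) (m))) (m))) = h(1,) = 2
  m = 0
  k = 0
  m = 0
  (r (m) (k) (m)) = r(0, 0, 0) = 1
  k = 0
  (h (k)) = h(0,) = 0
  k = 0
  (h (k)) = h(0,) = 0
  (g (r (m) (k) (m)) (h (k)) (h (k))) = g(1, 0, 0) = 2
  (h (g (r (m) (k) (m)) (h (k)) (h (k)))) = h(2,) = 0
  m = 0
  k = 0
  k = 0
  (s (m) (k) (k)) = s(0, 0, 0) = 1
  (h (s (m) (k) (k))) = h(1,) = 2
  m = 0
  k = 0
  m = 0
  (r (m) (k) (m)) = r(0, 0, 0) = 1
  m = 0
  m = 0
  m = 0
  (g (m) (m) (m)) = g(0, 0, 0) = 1
  m = 0
  k = 0
  m = 0
  (r (m) (k) (m)) = r(0, 0, 0) = 1
  (r (r (m) (k) (m)) (g (m) (m) (m)) (r (m) (k) (m))) = r(1, 1, 1) = 1
  m = 0
  k = 0
  k = 0
  (s (m) (k) (k)) = s(0, 0, 0) = 1
  (h (s (m) (k) (k))) = h(1,) = 2
  (g (h (s (m) (k) (k))) (r (r (m) (k) (m)) (g (m) (m) (m)) (r (m) (k) (m))) (h (s (m) (k) (k)))) = g(2, 1, 2) = 1
  m = 0
  (r (h (g (r (m) (k) (m)) (h (k)) (h (k)))) (g (h (s (m) (k) (k))) (r (r (m) (k) (m)) (g (m) (m) (m)) (r (m) (k) (m))) (h (s (m) (k) (k)))) (m)) = r(0, 1, 0) = 1
  (g (r (r (h (g (m) (m) (m))) (s (h (k)) (g (m) (m) (m)) (s (m) (k) (k))) (h (g (m) (m) (m)))) (g (h (s (m) (k) (k))) (r (h (k)) (s (m) (k) (k)) (h (k))) (h (k))) (m)) (h (g (h (s (m) (k) (k))) (r (r (m) (k) (m)) (s (m) (k) (k)) (r (m) (k) (m))) (m))) (r (h (g (r (m) (k) (m)) (h (k)) (h (k)))) (g (h (s (m) (k) (k))) (r (r (m) (k) (m)) (g (m) (m) (m)) (r (m) (k) (m))) (h (s (m) (k) (k)))) (m))) = g(0, 2, 1) = 1


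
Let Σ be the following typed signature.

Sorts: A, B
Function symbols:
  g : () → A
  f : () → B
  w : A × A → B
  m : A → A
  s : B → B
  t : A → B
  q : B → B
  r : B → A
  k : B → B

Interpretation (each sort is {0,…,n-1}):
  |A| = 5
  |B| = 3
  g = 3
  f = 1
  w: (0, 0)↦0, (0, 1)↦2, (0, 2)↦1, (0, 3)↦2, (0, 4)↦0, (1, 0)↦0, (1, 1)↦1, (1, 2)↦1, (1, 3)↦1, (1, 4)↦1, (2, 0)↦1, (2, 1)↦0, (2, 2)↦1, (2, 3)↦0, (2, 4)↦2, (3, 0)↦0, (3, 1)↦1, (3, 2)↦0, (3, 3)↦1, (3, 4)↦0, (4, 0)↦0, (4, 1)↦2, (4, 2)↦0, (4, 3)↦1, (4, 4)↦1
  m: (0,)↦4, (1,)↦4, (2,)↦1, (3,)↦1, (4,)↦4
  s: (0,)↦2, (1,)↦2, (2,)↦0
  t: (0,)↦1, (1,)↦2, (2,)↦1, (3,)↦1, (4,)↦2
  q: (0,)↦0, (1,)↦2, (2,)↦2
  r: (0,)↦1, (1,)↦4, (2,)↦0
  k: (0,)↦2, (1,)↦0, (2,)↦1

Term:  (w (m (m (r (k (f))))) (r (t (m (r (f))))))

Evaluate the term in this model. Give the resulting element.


value = 0

  f = 1
  (k (f)) = k(1,) = 0
  (r (k (f))) = r(0,) = 1
  (m (r (k (f)))) = m(1,) = 4
  (m (m (r (k (f))))) = m(4,) = 4
  f = 1
  (r (f)) = r(1,) = 4
  (m (r (f))) = m(4,) = 4
  (t (m (r (f)))) = t(4,) = 2
  (r (t (m (r (f))))) = r(2,) = 0
  (w (m (m (r (k (f))))) (r (t (m (r (f)))))) = w(4, 0) = 0


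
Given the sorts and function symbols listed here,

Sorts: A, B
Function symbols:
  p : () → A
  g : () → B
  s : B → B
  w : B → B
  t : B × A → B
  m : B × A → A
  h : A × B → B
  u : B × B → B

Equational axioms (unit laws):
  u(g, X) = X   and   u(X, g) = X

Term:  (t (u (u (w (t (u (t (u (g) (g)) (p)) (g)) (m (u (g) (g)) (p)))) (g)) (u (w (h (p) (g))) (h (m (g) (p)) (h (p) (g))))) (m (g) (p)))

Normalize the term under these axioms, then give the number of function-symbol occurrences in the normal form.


size = 25

1. (t (u (u (w (t (u (t (u (g) (g)) (p)) (g)) (m (u (g) (g)) (p)))) (g)) (u (w (h (p) (g))) (h (m (g) (p)) (h (p) (g))))) (m (g) (p)))  →  (t (u (w (t (u (t (u (g) (g)) (p)) (g)) (m (u (g) (g)) (p)))) (u (w (h (p) (g))) (h (m (g) (p)) (h (p) (g))))) (m (g) (p)))
2. (t (u (w (t (u (t (u (g) (g)) (p)) (g)) (m (u (g) (g)) (p)))) (u (w (h (p) (g))) (h (m (g) (p)) (h (p) (g))))) (m (g) (p)))  →  (t (u (w (t (t (u (g) (g)) (p)) (m (u (g) (g)) (p)))) (u (w (h (p) (g))) (h (m (g) (p)) (h (p) (g))))) (m (g) (p)))
3. (t (u (w (t (t (u (g) (g)) (p)) (m (u (g) (g)) (p)))) (u (w (h (p) (g))) (h (m (g) (p)) (h (p) (g))))) (m (g) (p)))  →  (t (u (w (t (t (g) (p)) (m (u (g) (g)) (p)))) (u (w (h (p) (g))) (h (m (g) (p)) (h (p) (g))))) (m (g) (p)))
4. (t (u (w (t (t (g) (p)) (m (u (g) (g)) (p)))) (u (w (h (p) (g))) (h (m (g) (p)) (h (p) (g))))) (m (g) (p)))  →  (t (u (w (t (t (g) (p)) (m (g) (p)))) (u (w (h (p) (g))) (h (m (g) (p)) (h (p) (g))))) (m (g) (p)))
normal form: (t (u (w (t (t (g) (p)) (m (g) (p)))) (u (w (h (p) (g))) (h (m (g) (p)) (h (p) (g))))) (m (g) (p)))


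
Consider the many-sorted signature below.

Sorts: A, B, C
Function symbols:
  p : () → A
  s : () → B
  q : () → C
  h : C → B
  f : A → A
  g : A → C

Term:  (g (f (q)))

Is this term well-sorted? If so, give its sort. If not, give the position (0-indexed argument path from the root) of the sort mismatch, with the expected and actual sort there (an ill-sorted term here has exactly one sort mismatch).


ill-sorted at position [0, 0]: expected A, got C

    (q) : C
  (f (q)) : ✗ arg 0 at [0, 0] has sort C, expected A


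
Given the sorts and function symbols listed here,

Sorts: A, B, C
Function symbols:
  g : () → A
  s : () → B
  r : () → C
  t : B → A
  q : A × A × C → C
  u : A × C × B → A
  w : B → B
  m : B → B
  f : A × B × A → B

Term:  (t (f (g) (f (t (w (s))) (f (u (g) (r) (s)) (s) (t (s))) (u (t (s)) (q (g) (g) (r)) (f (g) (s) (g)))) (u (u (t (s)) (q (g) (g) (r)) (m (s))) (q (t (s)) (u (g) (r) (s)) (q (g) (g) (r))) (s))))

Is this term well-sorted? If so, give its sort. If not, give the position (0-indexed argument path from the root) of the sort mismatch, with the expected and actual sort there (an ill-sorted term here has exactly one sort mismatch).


well-sorted; sort = A

    (g) : A
          (s) : B
        (w (s)) : B
      (t (w (s))) : A
          (g) : A
          (r) : C
          (s) : B
        (u (g) (r) (s)) : A
        (s) : B
          (s) : B
        (t (s)) : A
      (f (u (g) (r) (s)) (s) (t (s))) : B
          (s) : B
        (t (s)) : A
          (g) : A
          (g) : A
          (r) : C
        (q (g) (g) (r)) : C
          (g) : A
          (s) : B
          (g) : A
        (f (g) (s) (g)) : B
      (u (t (s)) (q (g) (g) (r)) (f (g) (s) (g))) : A
    (f (t (w (s))) (f (u (g) (r) (s)) (s) (t (s))) (u (t (s)) (q (g) (g) (r)) (f (g) (s) (g)))) : B
          (s) : B
        (t (s)) : A
          (g) : A
          (g) : A
          (r) : C
        (q (g) (g) (r)) : C
          (s) : B
        (m (s)) : B
      (u (t (s)) (q (g) (g) (r)) (m (s))) : A
          (s) : B
        (t (s)) : A
          (g) : A
          (r) : C
          (s) : B
        (u (g) (r) (s)) : A
          (g) : A
          (g) : A
          (r) : C
        (q (g) (g) (r)) : C
      (q (t (s)) (u (g) (r) (s)) (q (g) (g) (r))) : C
      (s) : B
    (u (u (t (s)) (q (g) (g) (r)) (m (s))) (q (t (s)) (u (g) (r) (s)) (q (g) (g) (r))) (s)) : A
  (f (g) (f (t (w (s))) (f (u (g) (r) (s)) (s) (t (s))) (u (t (s)) (q (g) (g) (r)) (f (g) (s) (g)))) (u (u (t (s)) (q (g) (g) (r)) (m (s))) (q (t (s)) (u (g) (r) (s)) (q (g) (g) (r))) (s))) : B
(t (f (g) (f (t (w (s))) (f (u (g) (r) (s)) (s) (t (s))) (u (t (s)) (q (g) (g) (r)) (f (g) (s) (g)))) (u (u (t (s)) (q (g) (g) (r)) (m (s))) (q (t (s)) (u (g) (r) (s)) (q (g) (g) (r))) (s)))) : A


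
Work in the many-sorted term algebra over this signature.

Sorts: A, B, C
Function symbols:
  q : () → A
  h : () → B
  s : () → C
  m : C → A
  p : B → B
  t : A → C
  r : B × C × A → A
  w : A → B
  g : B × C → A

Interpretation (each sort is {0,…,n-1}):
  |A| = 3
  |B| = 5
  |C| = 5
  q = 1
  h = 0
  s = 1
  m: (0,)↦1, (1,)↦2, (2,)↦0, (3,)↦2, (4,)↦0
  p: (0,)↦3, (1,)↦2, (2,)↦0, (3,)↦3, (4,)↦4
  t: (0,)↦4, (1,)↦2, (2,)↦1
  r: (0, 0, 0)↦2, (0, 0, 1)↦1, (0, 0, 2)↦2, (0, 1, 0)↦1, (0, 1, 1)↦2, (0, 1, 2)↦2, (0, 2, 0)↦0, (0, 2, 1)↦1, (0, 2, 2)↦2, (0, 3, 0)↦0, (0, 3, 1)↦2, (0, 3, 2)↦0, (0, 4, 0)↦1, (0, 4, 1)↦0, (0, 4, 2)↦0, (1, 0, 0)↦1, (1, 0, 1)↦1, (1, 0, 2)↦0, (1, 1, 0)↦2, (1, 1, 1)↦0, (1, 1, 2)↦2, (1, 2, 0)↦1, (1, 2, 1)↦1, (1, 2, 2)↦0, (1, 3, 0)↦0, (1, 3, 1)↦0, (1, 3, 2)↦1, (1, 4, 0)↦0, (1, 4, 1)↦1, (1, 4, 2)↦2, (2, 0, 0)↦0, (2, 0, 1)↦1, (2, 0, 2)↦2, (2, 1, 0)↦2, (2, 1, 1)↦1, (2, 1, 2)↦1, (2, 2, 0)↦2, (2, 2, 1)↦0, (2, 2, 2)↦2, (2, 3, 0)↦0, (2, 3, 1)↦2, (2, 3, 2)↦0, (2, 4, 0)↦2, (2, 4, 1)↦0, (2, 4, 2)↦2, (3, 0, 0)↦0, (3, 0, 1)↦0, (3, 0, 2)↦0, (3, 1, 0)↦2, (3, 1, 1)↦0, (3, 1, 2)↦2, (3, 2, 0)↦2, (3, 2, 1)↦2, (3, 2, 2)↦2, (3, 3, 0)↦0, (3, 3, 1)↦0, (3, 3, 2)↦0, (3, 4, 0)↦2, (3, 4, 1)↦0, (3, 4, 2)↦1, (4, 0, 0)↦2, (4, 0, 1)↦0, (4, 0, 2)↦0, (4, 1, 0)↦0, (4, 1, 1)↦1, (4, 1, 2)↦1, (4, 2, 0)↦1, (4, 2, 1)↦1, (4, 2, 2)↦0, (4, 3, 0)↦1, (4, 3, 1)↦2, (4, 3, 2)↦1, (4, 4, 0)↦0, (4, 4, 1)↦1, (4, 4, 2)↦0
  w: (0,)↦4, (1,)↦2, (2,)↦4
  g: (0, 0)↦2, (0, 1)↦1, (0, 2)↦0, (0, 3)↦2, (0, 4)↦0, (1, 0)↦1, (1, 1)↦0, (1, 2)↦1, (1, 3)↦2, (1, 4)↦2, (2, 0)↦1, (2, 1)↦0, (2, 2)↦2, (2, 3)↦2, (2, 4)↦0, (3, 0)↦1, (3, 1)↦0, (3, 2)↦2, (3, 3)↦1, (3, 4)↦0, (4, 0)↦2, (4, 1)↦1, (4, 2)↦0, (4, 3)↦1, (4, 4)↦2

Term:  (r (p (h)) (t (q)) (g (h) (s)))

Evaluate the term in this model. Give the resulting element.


value = 2

  h = 0
  (p (h)) = p(0,) = 3
  q = 1
  (t (q)) = t(1,) = 2
  h = 0
  s = 1
  (g (h) (s)) = g(0, 1) = 1
  (r (p (h)) (t (q)) (g (h) (s))) = r(3, 2, 1) = 2


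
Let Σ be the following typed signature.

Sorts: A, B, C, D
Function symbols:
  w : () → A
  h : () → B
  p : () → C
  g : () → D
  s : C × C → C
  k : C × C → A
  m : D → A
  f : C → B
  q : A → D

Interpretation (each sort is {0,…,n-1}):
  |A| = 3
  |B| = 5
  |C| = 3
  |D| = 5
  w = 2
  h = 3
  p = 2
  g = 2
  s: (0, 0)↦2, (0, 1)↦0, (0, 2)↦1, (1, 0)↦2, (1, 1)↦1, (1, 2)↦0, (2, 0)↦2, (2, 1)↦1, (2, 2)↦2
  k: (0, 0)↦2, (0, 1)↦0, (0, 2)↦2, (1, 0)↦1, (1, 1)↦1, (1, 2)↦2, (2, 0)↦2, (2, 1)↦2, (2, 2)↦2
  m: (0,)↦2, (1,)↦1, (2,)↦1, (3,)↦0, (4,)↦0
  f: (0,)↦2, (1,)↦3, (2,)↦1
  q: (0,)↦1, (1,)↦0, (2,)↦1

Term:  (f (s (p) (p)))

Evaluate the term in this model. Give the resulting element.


value = 1

  p = 2
  p = 2
  (s (p) (p)) = s(2, 2) = 2
  (f (s (p) (p))) = f(2,) = 1


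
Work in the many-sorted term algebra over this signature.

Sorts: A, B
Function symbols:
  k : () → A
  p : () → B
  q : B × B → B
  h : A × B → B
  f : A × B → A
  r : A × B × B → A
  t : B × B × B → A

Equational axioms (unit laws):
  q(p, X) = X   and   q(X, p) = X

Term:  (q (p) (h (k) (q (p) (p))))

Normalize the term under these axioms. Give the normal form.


normal form = (h (k) (p))

1. (q (p) (h (k) (q (p) (p))))  →  (h (k) (q (p) (p)))
2. (h (k) (q (p) (p)))  →  (h (k) (p))


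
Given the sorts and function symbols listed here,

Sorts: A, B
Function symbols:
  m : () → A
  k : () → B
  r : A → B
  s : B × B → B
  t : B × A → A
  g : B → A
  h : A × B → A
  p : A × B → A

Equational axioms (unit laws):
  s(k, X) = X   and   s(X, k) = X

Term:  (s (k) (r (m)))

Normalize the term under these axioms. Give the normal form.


normal form = (r (m))

1. (s (k) (r (m)))  →  (r (m))


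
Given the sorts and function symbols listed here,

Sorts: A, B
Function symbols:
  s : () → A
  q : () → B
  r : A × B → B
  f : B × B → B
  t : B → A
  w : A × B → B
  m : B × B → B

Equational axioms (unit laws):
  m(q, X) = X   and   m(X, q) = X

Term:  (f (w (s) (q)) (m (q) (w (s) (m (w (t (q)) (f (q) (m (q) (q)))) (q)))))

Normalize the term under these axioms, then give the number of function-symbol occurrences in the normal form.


size = 12

1. (f (w (s) (q)) (m (q) (w (s) (m (w (t (q)) (f (q) (m (q) (q)))) (q)))))  →  (f (w (s) (q)) (w (s) (m (w (t (q)) (f (q) (m (q) (q)))) (q))))
2. (f (w (s) (q)) (w (s) (m (w (t (q)) (f (q) (m (q) (q)))) (q))))  →  (f (w (s) (q)) (w (s) (w (t (q)) (f (q) (m (q) (q))))))
3. (f (w (s) (q)) (w (s) (w (t (q)) (f (q) (m (q) (q))))))  →  (f (w (s) (q)) (w (s) (w (t (q)) (f (q) (q)))))
normal form: (f (w (s) (q)) (w (s) (w (t (q)) (f (q) (q)))))


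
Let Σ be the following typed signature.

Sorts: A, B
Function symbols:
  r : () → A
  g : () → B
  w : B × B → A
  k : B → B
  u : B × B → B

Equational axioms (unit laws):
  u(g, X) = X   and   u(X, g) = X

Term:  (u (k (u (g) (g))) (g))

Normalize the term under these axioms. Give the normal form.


normal form = (k (g))

1. (u (k (u (g) (g))) (g))  →  (k (u (g) (g)))
2. (k (u (g) (g)))  →  (k (g))


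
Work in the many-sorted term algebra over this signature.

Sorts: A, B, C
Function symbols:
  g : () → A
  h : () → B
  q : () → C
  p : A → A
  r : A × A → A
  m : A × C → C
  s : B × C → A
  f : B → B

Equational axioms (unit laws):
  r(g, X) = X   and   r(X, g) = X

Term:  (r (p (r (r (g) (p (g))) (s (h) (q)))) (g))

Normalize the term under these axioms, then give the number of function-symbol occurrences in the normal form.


1. (r (p (r (r (g) (p (g))) (s (h) (q)))) (g))  →  (p (r (r (g) (p (g))) (s (h) (q))))
2. (p (r (r (g) (p (g))) (s (h) (q))))  →  (p (r (p (g)) (s (h) (q))))
normal form: (p (r (p (g)) (s (h) (q))))

size = 7
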